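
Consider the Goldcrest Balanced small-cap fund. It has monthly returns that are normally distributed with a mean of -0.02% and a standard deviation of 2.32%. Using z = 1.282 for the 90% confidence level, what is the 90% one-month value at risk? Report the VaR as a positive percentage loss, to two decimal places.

2.99

VaR (as % loss) = −(μ − z·σ) = −(-0.02% − 1.282 × 2.32%) = −(-2.99424%) = 2.99424%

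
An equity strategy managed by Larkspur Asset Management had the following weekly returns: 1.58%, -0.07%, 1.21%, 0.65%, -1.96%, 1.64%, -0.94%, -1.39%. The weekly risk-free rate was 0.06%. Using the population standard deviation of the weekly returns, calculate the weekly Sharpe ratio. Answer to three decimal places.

r̄ = (1.58 − 0.07 + 1.21 + 0.65 − 1.96 + 1.64 − 0.94 − 1.39) / 8 = 0.720 / 8 = 0.0900%
Population std dev = √[13.6700 / 8] = 1.3072%
Sharpe = (r̄ − rf) / σ = (0.0900 − 0.06) / 1.3072 = 0.0300 / 1.3072 = 0.0229

0.023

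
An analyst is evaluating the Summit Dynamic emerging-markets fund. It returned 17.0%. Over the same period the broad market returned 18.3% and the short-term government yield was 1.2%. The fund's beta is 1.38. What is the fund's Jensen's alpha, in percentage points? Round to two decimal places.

-7.80

CAPM expected return = Rf + β(Rm − Rf) = 1.2% + 1.38 × (18.3% − 1.2%) = 1.2 + 1.38 × 17.10 = 24.7980%
Jensen's α = Rp − E[R] = 17.0% − 24.7980% = -7.7980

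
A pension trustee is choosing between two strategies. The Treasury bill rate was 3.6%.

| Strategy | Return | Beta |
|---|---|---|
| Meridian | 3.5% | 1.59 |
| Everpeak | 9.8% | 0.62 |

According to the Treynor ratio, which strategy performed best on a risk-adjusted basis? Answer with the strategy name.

Meridian: Treynor = (3.5% − 3.6%) / 1.59 = -0.063
Everpeak: Treynor = (9.8% − 3.6%) / 0.62 = 10.000
Highest: Everpeak (10.000).

Everpeak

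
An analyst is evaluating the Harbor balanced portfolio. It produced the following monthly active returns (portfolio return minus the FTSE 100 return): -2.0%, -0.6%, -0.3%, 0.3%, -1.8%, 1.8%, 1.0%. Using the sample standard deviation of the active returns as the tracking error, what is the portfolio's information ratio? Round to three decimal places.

μ = (-2 − 0.6 − 0.3 + 0.3 − 1.8 + 1.8 + 1) / 7 = -1.60 / 7 = -0.2286%
Sample σ = √[Σ(r − μ)² / 6] = √[11.6543 / 6] = √1.9424 = 1.3937%
IR = μ / tracking error = -0.2286 / 1.3937 = -0.1640

-0.164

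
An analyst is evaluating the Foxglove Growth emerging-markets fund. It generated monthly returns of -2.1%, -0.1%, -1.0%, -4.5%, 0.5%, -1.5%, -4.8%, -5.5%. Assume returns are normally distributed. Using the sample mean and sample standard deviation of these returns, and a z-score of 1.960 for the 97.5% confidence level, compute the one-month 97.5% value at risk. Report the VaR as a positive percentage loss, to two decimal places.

6.84

Mean return r̄ = -19.00 / 8 = -2.3750%
Σ(r − r̄)² = (-2.1 − (-2.3750))² + (-0.1 − (-2.3750))² + … = 36.3350
σ = √[36.3350 / 7] = 2.2783%
VaR = −(r̄ − z·σ) = −(-2.3750 − 1.960 × 2.2783) = −(-6.8405) = 6.8405%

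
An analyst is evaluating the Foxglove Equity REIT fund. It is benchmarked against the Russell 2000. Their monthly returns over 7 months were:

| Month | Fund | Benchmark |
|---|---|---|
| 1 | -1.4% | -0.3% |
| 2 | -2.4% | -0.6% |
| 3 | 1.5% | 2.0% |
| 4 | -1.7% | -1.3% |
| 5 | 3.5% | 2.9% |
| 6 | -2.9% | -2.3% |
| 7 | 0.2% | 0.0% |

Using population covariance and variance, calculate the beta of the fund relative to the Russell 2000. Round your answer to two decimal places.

r̄p = -0.4571%,  r̄m = 0.0571%
Cov = Σ(rp − r̄p)(rm − r̄m) / 7 = 3.4390
Var(rm) = Σ(rm − r̄m)² / 7 = 2.8310
β = Cov / Var = 3.4390 / 2.8310 = 1.2148

1.21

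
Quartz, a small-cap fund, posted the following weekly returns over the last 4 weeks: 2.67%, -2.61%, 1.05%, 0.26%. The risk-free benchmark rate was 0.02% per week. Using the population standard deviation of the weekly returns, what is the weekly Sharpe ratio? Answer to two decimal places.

Mean return r̄ = 1.370 / 4 = 0.3425%
Σ(r − r̄)² = 14.6419; population σ = √(14.6419/4) = 1.9132%
Sharpe = (r̄ − rf) / σ = (0.3425 − 0.02) / 1.9132 = 0.3225 / 1.9132 = 0.1686

0.17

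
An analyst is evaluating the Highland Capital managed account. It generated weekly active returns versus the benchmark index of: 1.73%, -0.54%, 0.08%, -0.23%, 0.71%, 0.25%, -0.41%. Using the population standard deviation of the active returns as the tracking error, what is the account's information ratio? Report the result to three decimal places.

r̄ = (1.73 − 0.54 + 0.08 − 0.23 + 0.71 + 0.25 − 0.41) / 7 = 0.2271%
Σ(r − r̄)² = 3.7173; population σ = √(3.7173/7) = 0.7287%
IR = r̄ / tracking error = 0.2271 / 0.7287 = 0.3117

0.312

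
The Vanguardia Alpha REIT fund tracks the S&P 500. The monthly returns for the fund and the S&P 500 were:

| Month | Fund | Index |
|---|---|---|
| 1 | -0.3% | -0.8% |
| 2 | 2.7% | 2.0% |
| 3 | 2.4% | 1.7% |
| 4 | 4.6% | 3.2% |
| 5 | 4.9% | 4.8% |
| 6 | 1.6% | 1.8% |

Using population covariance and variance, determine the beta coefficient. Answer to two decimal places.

1.00

r̄p = 2.6500%,  r̄m = 2.1167%
Cov = Σ(rp − r̄p)(rm − r̄m) / 6 = 2.8642
Var(rm) = Σ(rm − r̄m)² / 6 = 2.8614
β = Cov / Var = 2.8642 / 2.8614 = 1.0010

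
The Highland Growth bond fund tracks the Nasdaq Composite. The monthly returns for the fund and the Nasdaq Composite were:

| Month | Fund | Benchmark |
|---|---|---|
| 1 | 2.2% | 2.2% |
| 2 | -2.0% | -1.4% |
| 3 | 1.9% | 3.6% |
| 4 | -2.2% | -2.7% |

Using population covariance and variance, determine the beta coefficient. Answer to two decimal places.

0.78

r̄p = -0.0250%,  r̄m = 0.4250%
Cov = Σ(rp − r̄p)(rm − r̄m) / 4 = 5.1156
Var(rm) = Σ(rm − r̄m)² / 4 = 6.5819
β = Cov / Var = 5.1156 / 6.5819 = 0.7772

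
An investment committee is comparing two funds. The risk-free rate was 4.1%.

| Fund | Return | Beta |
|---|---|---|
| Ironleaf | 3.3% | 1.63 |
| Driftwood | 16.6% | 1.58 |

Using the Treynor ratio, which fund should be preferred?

Driftwood

Ironleaf: Treynor = (3.3% − 4.1%) / 1.63 = -0.491
Driftwood: Treynor = (16.6% − 4.1%) / 1.58 = 7.911
Highest: Driftwood (7.911).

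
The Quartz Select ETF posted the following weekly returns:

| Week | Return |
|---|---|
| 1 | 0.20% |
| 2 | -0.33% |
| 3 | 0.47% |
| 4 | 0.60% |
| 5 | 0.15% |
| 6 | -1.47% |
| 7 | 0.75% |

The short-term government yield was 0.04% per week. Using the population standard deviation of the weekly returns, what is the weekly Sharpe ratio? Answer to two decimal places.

r̄ = (0.2 − 0.33 + 0.47 + 0.6 + 0.15 − 1.47 + 0.75) / 7 = 0.370 / 7 = 0.0529%
Σ(r − r̄)² = (0.2 − 0.0529)² + (-0.33 − 0.0529)² + (0.47 − 0.0529)² + … = 3.4561
σ = √[3.4561 / 7] = 0.7027%
Sharpe = (r̄ − rf) / σ = (0.0529 − 0.04) / 0.7027 = 0.0129 / 0.7027 = 0.0184

0.02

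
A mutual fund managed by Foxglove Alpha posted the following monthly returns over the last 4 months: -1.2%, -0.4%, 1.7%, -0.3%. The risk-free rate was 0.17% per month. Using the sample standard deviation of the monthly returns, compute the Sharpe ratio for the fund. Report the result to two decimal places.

-0.18

Mean return μ = -0.20 / 4 = -0.0500%
Σ(r − μ)² = (-1.2 − (-0.0500))² + (-0.4 − (-0.0500))² + (1.7 − (-0.0500))² + … = 4.5700
sample σ = √(4.5700 / 3) = √1.5233 = 1.2342%
Sharpe = (μ − rf) / σ = (-0.0500 − 0.17) / 1.2342 = -0.2200 / 1.2342 = -0.1783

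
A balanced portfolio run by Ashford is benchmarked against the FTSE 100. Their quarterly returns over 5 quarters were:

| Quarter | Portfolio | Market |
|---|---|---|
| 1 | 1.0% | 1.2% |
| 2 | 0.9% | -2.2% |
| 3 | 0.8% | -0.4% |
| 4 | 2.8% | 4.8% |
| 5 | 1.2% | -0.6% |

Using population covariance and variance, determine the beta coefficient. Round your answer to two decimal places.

0.28

r̄p = 1.3400%,  r̄m = 0.5600%
Cov = Σ(rp − r̄p)(rm − r̄m) / 5 = 1.5736
Var(rm) = Σ(rm − r̄m)² / 5 = 5.6544
β = Cov / Var = 1.5736 / 5.6544 = 0.2783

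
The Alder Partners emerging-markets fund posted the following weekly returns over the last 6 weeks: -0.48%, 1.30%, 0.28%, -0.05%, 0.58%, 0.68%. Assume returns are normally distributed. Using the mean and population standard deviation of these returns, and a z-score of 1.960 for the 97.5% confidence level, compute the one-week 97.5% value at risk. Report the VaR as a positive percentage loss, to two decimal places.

r̄ = (-0.48 + 1.3 + 0.28 − 0.05 + 0.58 + 0.68) / 6 = 0.3850%
Population σ = √[Σ(r − r̄)² / 6] = √[1.9108 / 6] = √0.3185 = 0.5644%
VaR = −(r̄ − z·σ) = −(0.3850 − 1.960 × 0.5644) = −(-0.7212) = 0.7212%

0.72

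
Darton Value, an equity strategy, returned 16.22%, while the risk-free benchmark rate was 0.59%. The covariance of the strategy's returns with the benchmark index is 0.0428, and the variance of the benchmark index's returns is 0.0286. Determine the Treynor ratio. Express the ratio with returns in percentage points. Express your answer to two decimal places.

β = Cov / Var = 0.0428 / 0.0286 = 1.4965
Treynor = (Rp − Rf) / β = (16.22% − 0.59%) / 1.4965 = 15.63 / 1.4965 = 10.4444

10.44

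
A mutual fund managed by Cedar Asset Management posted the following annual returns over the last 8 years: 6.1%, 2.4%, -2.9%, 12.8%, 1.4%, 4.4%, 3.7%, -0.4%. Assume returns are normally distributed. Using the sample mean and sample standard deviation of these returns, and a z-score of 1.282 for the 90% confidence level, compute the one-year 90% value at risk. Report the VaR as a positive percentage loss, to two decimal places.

Mean return μ = 27.50 / 8 = 3.4375%
Sample std dev = √[155.8588 / 7] = 4.7186%
VaR = −(μ − z·σ) = −(3.4375 − 1.282 × 4.7186) = −(-2.6117) = 2.6117%

2.61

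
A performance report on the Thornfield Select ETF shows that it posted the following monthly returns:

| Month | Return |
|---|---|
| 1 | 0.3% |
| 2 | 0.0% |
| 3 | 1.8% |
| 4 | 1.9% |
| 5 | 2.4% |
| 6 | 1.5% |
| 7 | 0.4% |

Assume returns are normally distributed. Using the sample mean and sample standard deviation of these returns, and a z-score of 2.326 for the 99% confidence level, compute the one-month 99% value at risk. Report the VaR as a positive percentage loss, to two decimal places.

0.99

μ = (0.3 + 0 + 1.8 + 1.9 + 2.4 + 1.5 + 0.4) / 7 = 8.30 / 7 = 1.1857%
Sample σ = √[Σ(r − μ)² / 6] = √[5.2686 / 6] = √0.8781 = 0.9371%
VaR = −(μ − z·σ) = −(1.1857 − 2.326 × 0.9371) = −(-0.9940) = 0.9940%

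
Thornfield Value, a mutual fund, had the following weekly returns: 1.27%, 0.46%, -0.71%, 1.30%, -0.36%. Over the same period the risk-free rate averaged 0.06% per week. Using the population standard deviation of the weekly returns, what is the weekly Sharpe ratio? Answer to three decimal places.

r̄ = (1.27 + 0.46 − 0.71 + 1.3 − 0.36) / 5 = 1.960 / 5 = 0.3920%
Σ(r − r̄)² = (1.27 − 0.3920)² + (0.46 − 0.3920)² + … = 3.3799
σ = √[3.3799 / 5] = 0.8222%
Sharpe = (r̄ − rf) / σ = (0.3920 − 0.06) / 0.8222 = 0.3320 / 0.8222 = 0.4038

0.404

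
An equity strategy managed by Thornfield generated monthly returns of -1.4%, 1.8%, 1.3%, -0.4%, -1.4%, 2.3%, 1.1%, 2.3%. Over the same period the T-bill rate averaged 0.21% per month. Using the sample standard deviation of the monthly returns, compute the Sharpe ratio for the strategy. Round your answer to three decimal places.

0.316

μ = (-1.4 + 1.8 + 1.3 − 0.4 − 1.4 + 2.3 + 1.1 + 2.3) / 8 = 5.60 / 8 = 0.7000%
Σ(r − μ)² = (-1.4 − 0.7000)² + (1.8 − 0.7000)² + (1.3 − 0.7000)² + … = 16.8800
sample σ = √(16.8800 / 7) = √2.4114 = 1.5529%
Sharpe = (μ − rf) / σ = (0.7000 − 0.21) / 1.5529 = 0.4900 / 1.5529 = 0.3155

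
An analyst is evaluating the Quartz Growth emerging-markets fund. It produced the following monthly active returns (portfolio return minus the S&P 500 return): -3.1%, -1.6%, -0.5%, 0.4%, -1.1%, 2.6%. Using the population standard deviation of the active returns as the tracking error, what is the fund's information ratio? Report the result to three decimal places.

μ = (-3.1 − 1.6 − 0.5 + 0.4 − 1.1 + 2.6) / 6 = -0.5500%
Population σ = √[Σ(r − μ)² / 6] = √[18.7350 / 6] = √3.1225 = 1.7671%
IR = μ / tracking error = -0.5500 / 1.7671 = -0.3112

-0.311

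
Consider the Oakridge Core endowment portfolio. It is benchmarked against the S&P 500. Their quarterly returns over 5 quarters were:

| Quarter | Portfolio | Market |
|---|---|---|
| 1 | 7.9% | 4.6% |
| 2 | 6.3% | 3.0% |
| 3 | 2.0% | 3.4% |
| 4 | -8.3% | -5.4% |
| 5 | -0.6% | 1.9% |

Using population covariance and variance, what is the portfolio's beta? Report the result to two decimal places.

1.50

r̄p = 1.4600%,  r̄m = 1.5000%
Cov = Σ(rp − r̄p)(rm − r̄m) / 5 = 18.9540
Var(rm) = Σ(rm − r̄m)² / 5 = 12.6480
β = Cov / Var = 18.9540 / 12.6480 = 1.4986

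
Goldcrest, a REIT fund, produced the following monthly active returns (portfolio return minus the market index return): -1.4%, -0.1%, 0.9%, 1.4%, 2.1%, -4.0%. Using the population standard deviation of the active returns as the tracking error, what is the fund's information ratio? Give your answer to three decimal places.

-0.090

μ = (-1.4 − 0.1 + 0.9 + 1.4 + 2.1 − 4) / 6 = -0.1833%
Σ(r − μ)² = 24.9483; population σ = √(24.9483/6) = 2.0391%
IR = μ / tracking error = -0.1833 / 2.0391 = -0.0899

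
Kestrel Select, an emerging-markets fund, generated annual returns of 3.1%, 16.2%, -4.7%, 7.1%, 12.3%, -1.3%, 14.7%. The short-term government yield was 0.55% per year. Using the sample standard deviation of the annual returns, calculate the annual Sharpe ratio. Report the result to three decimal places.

Mean return r̄ = 47.40 / 7 = 6.7714%
Σ(r − r̄)² = (3.1 − 6.7714)² + (16.2 − 6.7714)² + … = 392.6543
σ = √[392.6543 / 6] = 8.0896%
Sharpe = (r̄ − rf) / σ = (6.7714 − 0.55) / 8.0896 = 6.2214 / 8.0896 = 0.7691

0.769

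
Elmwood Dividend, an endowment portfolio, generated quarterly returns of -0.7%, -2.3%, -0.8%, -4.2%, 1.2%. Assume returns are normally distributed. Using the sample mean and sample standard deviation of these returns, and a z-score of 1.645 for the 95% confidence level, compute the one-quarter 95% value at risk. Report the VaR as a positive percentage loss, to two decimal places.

r̄ = (-0.7 − 2.3 − 0.8 − 4.2 + 1.2) / 5 = -6.80 / 5 = -1.3600%
Sample σ = √[Σ(r − r̄)² / 4] = √[16.2520 / 4] = √4.0630 = 2.0157%
VaR = −(r̄ − z·σ) = −(-1.3600 − 1.645 × 2.0157) = −(-4.6758) = 4.6758%

4.68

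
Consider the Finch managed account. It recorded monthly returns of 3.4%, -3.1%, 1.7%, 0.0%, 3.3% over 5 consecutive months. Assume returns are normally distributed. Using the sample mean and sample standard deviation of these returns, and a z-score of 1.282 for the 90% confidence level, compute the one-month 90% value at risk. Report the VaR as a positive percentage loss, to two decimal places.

2.41

r̄ = (3.4 − 3.1 + 1.7 + 0 + 3.3) / 5 = 5.30 / 5 = 1.0600%
Sample σ = √[Σ(r − r̄)² / 4] = √[29.3320 / 4] = √7.3330 = 2.7080%
VaR = −(r̄ − z·σ) = −(1.0600 − 1.282 × 2.7080) = −(-2.4117) = 2.4117%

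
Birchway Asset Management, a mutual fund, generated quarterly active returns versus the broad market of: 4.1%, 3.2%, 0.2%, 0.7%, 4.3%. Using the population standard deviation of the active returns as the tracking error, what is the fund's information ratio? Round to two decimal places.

Mean return r̄ = 12.50 / 5 = 2.5000%
Population σ = √[Σ(r − r̄)² / 5] = √[14.8200 / 5] = √2.9640 = 1.7216%
IR = r̄ / tracking error = 2.5000 / 1.7216 = 1.4521

1.45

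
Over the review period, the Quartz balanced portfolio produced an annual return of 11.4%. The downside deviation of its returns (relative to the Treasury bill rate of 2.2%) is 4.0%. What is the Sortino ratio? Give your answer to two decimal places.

Sortino = (Rp − Rf) / σd = (11.4% − 2.2%) / 4.0% = 9.20% / 4.0% = 2.3000

2.30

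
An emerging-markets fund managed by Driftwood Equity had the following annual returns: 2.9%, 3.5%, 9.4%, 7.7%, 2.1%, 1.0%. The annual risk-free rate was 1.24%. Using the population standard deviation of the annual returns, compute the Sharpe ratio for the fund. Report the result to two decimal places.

r̄ = (2.9 + 3.5 + 9.4 + 7.7 + 2.1 + 1) / 6 = 4.4333%
Population σ = √[Σ(r − r̄)² / 6] = √[55.7933 / 6] = √9.2989 = 3.0494%
Sharpe = (r̄ − rf) / σ = (4.4333 − 1.24) / 3.0494 = 3.1933 / 3.0494 = 1.0472

1.05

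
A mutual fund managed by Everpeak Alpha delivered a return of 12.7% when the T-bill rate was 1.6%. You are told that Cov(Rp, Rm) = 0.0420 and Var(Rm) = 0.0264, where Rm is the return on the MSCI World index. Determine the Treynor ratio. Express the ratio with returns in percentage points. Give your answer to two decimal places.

6.98

β = Cov / Var = 0.0420 / 0.0264 = 1.5909
Treynor = (Rp − Rf) / β = (12.7% − 1.6%) / 1.5909 = 11.10 / 1.5909 = 6.9772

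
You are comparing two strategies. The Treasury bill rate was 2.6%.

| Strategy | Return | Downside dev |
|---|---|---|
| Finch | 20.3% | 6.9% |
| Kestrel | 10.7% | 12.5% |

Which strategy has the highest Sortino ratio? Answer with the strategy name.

Finch

Finch: Sortino ratio = (20.3% − 2.6%) / 6.9% = 2.565
Kestrel: Sortino ratio = (10.7% − 2.6%) / 12.5% = 0.648
Highest: Finch (2.565).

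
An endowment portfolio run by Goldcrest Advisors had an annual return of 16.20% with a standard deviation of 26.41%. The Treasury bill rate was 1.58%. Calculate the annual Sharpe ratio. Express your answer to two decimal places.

Sharpe = (Rp − Rf) / σp = (16.20% − 1.58%) / 26.41% = 14.62% / 26.41% = 0.5536

0.55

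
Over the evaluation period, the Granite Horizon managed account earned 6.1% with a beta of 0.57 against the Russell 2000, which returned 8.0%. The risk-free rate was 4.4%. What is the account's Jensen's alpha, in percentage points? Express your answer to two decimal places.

-0.35

CAPM expected return = Rf + β(Rm − Rf) = 4.4% + 0.57 × (8.0% − 4.4%) = 4.4 + 0.57 × 3.60 = 6.4520%
Jensen's α = Rp − E[R] = 6.1% − 6.4520% = -0.3520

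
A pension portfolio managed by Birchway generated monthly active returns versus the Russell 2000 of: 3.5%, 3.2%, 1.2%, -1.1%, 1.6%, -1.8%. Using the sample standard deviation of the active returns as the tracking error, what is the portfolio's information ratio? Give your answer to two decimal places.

0.51

μ = (3.5 + 3.2 + 1.2 − 1.1 + 1.6 − 1.8) / 6 = 1.1000%
Sample σ = √[Σ(r − μ)² / 5] = √[23.6800 / 5] = √4.7360 = 2.1762%
IR = μ / tracking error = 1.1000 / 2.1762 = 0.5055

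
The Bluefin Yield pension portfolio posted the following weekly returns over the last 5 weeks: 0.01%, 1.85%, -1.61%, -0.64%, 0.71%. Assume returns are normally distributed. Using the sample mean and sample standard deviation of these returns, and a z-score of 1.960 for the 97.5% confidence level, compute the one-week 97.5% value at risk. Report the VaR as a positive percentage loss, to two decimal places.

μ = (0.01 + 1.85 − 1.61 − 0.64 + 0.71) / 5 = 0.320 / 5 = 0.0640%
Σ(r − μ)² = 6.9079; sample σ = √(6.9079/4) = 1.3141%
VaR = −(μ − z·σ) = −(0.0640 − 1.960 × 1.3141) = −(-2.5116) = 2.5116%

2.51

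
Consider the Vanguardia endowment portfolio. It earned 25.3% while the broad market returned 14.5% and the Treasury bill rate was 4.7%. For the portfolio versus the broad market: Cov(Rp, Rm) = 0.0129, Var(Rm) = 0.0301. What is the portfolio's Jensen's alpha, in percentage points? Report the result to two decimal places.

16.40

β = Cov / Var = 0.0129 / 0.0301 = 0.4286
E[R] = Rf + β(Rm − Rf) = 4.7% + 0.4286 × (14.5% − 4.7%) = 8.9003%
α = Rp − E[R] = 25.3% − 8.9003% = 16.3997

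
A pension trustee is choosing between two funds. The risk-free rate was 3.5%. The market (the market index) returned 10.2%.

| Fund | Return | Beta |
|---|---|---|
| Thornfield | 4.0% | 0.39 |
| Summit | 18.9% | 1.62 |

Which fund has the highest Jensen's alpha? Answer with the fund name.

Thornfield: α = 4.0% − [3.5% + 0.39 × (10.2% − 3.5%)] = -2.113
Summit: α = 18.9% − [3.5% + 1.62 × (10.2% − 3.5%)] = 4.546
Highest: Summit (4.546).

Summit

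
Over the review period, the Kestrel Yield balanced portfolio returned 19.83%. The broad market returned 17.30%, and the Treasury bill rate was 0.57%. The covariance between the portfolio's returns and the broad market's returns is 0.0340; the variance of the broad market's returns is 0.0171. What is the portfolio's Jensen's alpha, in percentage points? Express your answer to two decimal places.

β = Cov / Var = 0.0340 / 0.0171 = 1.9883
E[R] = Rf + β(Rm − Rf) = 0.57% + 1.9883 × (17.30% − 0.57%) = 33.8343%
α = Rp − E[R] = 19.83% − 33.8343% = -14.0043

-14.00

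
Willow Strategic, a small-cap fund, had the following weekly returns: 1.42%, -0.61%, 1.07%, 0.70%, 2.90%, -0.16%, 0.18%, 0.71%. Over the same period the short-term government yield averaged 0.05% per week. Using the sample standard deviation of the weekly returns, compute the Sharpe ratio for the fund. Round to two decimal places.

0.67

r̄ = (1.42 − 0.61 + 1.07 + 0.7 + 2.9 − 0.16 + 0.18 + 0.71) / 8 = 0.7763%
Sample σ = √[Σ(r − r̄)² / 7] = √[8.1750 / 7] = √1.1679 = 1.0807%
Sharpe = (r̄ − rf) / σ = (0.7763 − 0.05) / 1.0807 = 0.7263 / 1.0807 = 0.6721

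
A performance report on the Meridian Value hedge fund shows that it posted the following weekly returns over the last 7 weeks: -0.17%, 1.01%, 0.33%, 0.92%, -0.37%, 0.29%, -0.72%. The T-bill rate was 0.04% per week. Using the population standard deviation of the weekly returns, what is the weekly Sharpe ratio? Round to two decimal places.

0.24

μ = (-0.17 + 1.01 + 0.33 + 0.92 − 0.37 + 0.29 − 0.72) / 7 = 0.1843%
Σ(r − μ)² = 2.5060; population σ = √(2.5060/7) = 0.5983%
Sharpe = (μ − rf) / σ = (0.1843 − 0.04) / 0.5983 = 0.1443 / 0.5983 = 0.2412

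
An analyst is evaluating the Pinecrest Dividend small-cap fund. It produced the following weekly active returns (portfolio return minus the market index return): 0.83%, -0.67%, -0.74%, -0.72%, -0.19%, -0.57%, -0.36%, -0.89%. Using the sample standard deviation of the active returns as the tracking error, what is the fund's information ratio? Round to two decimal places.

r̄ = (0.83 − 0.67 − 0.74 − 0.72 − 0.19 − 0.57 − 0.36 − 0.89) / 8 = -0.4138%
Σ(r − r̄)² = (0.83 − (-0.4138))² + (-0.67 − (-0.4138))² + (-0.74 − (-0.4138))² + … = 2.1170
sample σ = √(2.1170 / 7) = √0.3024 = 0.5499%
IR = r̄ / tracking error = -0.4138 / 0.5499 = -0.7525

-0.75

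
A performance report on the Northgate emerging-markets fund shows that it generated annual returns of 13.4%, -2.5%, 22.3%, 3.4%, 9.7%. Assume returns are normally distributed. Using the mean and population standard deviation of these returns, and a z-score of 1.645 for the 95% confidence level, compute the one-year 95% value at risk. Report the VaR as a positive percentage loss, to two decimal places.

r̄ = (13.4 − 2.5 + 22.3 + 3.4 + 9.7) / 5 = 46.30 / 5 = 9.2600%
Σ(r − r̄)² = (13.4 − 9.2600)² + (-2.5 − 9.2600)² + (22.3 − 9.2600)² + … = 360.0120
σ = √[360.0120 / 5] = 8.4854%
VaR = −(r̄ − z·σ) = −(9.2600 − 1.645 × 8.4854) = −(-4.6985) = 4.6985%

4.70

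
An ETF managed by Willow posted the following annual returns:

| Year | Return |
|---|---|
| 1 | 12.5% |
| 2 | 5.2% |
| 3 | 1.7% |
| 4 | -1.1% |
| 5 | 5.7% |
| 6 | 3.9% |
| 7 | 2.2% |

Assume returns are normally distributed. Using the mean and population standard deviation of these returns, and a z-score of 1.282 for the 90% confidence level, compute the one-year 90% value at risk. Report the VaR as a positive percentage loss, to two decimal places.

Mean return μ = 30.10 / 7 = 4.3000%
Population std dev = √[110.5000 / 7] = 3.9731%
VaR = −(μ − z·σ) = −(4.3000 − 1.282 × 3.9731) = −(-0.7935) = 0.7935%

0.79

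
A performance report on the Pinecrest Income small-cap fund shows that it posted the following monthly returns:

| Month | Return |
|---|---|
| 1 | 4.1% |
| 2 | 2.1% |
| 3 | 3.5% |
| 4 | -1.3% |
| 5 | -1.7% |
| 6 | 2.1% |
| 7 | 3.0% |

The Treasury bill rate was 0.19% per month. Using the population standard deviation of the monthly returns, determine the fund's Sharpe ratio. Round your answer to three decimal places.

Mean return r̄ = 11.80 / 7 = 1.6857%
Population σ = √[Σ(r − r̄)² / 7] = √[31.5686 / 7] = √4.5098 = 2.1236%
Sharpe = (r̄ − rf) / σ = (1.6857 − 0.19) / 2.1236 = 1.4957 / 2.1236 = 0.7043

0.704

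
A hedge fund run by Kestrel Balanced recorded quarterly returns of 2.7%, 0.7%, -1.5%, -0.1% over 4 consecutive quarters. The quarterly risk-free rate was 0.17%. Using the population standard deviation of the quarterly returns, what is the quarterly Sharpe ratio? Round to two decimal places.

Mean return μ = 1.80 / 4 = 0.4500%
Σ(r − μ)² = (2.7 − 0.4500)² + (0.7 − 0.4500)² + (-1.5 − 0.4500)² + … = 9.2300
σ = √[9.2300 / 4] = 1.5190%
Sharpe = (μ − rf) / σ = (0.4500 − 0.17) / 1.5190 = 0.2800 / 1.5190 = 0.1843

0.18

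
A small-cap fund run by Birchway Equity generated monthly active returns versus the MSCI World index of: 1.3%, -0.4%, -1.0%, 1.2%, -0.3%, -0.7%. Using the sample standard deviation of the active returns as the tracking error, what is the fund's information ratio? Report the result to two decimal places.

0.02

r̄ = (1.3 − 0.4 − 1 + 1.2 − 0.3 − 0.7) / 6 = 0.10 / 6 = 0.0167%
Sample σ = √[Σ(r − r̄)² / 5] = √[4.8683 / 5] = √0.9737 = 0.9868%
IR = r̄ / tracking error = 0.0167 / 0.9868 = 0.0169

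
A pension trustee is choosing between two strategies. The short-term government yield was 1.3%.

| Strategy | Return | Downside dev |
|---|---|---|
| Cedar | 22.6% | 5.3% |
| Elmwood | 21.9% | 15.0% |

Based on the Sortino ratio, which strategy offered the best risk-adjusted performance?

Cedar: Sortino ratio = (22.6% − 1.3%) / 5.3% = 4.019
Elmwood: Sortino ratio = (21.9% − 1.3%) / 15.0% = 1.373
Highest: Cedar (4.019).

Cedar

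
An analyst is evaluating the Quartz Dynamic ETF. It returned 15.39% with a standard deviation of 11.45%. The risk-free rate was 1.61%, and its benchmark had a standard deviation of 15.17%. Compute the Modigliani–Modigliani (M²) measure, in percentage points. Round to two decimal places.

Sharpe = (Rp − Rf) / σp = (15.39% − 1.61%) / 11.45% = 1.2035
M² = Rf + Sharpe × σm = 1.61% + 1.2035 × 15.17% = 19.8671%

19.87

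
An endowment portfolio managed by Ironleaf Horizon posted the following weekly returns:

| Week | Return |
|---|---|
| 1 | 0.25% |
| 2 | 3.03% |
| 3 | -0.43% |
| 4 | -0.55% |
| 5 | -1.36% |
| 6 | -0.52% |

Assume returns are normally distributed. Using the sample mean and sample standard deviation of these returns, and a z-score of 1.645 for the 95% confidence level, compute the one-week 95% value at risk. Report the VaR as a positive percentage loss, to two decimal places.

Mean return r̄ = 0.420 / 6 = 0.0700%
Sample std dev = √[11.8214 / 5] = 1.5376%
VaR = −(r̄ − z·σ) = −(0.0700 − 1.645 × 1.5376) = −(-2.4594) = 2.4594%

2.46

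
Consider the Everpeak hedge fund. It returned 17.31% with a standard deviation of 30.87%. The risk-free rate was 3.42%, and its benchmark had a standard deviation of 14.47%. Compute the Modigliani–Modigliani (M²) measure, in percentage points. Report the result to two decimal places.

Sharpe = (Rp − Rf) / σp = (17.31% − 3.42%) / 30.87% = 0.4500
M² = Rf + Sharpe × σm = 3.42% + 0.4500 × 14.47% = 9.9315%

9.93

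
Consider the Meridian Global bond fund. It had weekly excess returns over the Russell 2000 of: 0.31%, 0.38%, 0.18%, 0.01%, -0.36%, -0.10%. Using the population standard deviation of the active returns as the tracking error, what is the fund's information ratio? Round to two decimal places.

Mean return μ = 0.420 / 6 = 0.0700%
Σ(r − μ)² = (0.31 − 0.0700)² + (0.38 − 0.0700)² + (0.18 − 0.0700)² + … = 0.3832
σ = √[0.3832 / 6] = 0.2527%
IR = μ / tracking error = 0.0700 / 0.2527 = 0.2770

0.28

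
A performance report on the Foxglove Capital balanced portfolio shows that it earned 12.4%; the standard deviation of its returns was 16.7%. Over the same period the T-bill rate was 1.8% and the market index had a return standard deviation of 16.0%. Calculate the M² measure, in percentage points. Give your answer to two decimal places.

11.96

Sharpe = (Rp − Rf) / σp = (12.4% − 1.8%) / 16.7% = 0.6347
M² = Rf + Sharpe × σm = 1.8% + 0.6347 × 16.0% = 11.9552%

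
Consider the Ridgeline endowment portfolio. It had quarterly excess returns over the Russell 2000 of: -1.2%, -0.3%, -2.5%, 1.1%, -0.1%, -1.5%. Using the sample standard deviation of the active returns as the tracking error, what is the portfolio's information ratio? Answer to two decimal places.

Mean return r̄ = -4.50 / 6 = -0.7500%
Sample std dev = √[7.8750 / 5] = 1.2550%
IR = r̄ / tracking error = -0.7500 / 1.2550 = -0.5976

-0.60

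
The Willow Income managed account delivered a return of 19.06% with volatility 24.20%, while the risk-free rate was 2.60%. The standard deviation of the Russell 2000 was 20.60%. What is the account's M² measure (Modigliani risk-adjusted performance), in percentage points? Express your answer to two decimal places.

Sharpe = (Rp − Rf) / σp = (19.06% − 2.60%) / 24.20% = 0.6802
M² = Rf + Sharpe × σm = 2.60% + 0.6802 × 20.60% = 16.6121%

16.61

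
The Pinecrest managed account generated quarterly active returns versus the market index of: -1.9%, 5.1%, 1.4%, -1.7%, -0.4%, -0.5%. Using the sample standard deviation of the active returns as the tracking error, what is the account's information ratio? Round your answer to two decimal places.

0.13

μ = (-1.9 + 5.1 + 1.4 − 1.7 − 0.4 − 0.5) / 6 = 2.00 / 6 = 0.3333%
Sample σ = √[Σ(r − μ)² / 5] = √[34.2133 / 5] = √6.8427 = 2.6159%
IR = μ / tracking error = 0.3333 / 2.6159 = 0.1274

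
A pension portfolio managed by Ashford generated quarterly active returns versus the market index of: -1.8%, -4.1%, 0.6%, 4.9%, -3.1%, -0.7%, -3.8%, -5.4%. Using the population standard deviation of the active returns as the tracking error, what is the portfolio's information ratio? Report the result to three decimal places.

-0.545

r̄ = (-1.8 − 4.1 + 0.6 + 4.9 − 3.1 − 0.7 − 3.8 − 5.4) / 8 = -13.40 / 8 = -1.6750%
Population std dev = √[75.6750 / 8] = 3.0756%
IR = r̄ / tracking error = -1.6750 / 3.0756 = -0.5446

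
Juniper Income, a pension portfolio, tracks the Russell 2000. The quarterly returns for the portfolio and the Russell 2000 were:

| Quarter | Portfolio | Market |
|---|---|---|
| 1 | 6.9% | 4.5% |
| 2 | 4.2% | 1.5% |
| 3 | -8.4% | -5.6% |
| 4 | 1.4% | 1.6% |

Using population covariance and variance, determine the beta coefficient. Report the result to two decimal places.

1.53

r̄p = 1.0250%,  r̄m = 0.5000%
Cov = Σ(rp − r̄p)(rm − r̄m) / 4 = 21.1450
Var(rm) = Σ(rm − r̄m)² / 4 = 13.8550
β = Cov / Var = 21.1450 / 13.8550 = 1.5262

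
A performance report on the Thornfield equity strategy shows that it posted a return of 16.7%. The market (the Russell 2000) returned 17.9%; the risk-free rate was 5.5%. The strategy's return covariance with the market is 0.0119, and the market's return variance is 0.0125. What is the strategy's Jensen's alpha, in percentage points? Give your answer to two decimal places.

-0.60

β = Cov / Var = 0.0119 / 0.0125 = 0.9520
E[R] = Rf + β(Rm − Rf) = 5.5% + 0.9520 × (17.9% − 5.5%) = 17.3048%
α = Rp − E[R] = 16.7% − 17.3048% = -0.6048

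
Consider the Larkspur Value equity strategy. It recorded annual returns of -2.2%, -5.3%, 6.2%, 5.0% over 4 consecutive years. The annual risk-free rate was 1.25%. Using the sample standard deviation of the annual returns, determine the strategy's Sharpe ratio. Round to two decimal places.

Mean return r̄ = 3.70 / 4 = 0.9250%
Σ(r − r̄)² = 92.9475; sample σ = √(92.9475/3) = 5.5662%
Sharpe = (r̄ − rf) / σ = (0.9250 − 1.25) / 5.5662 = -0.3250 / 5.5662 = -0.0584

-0.06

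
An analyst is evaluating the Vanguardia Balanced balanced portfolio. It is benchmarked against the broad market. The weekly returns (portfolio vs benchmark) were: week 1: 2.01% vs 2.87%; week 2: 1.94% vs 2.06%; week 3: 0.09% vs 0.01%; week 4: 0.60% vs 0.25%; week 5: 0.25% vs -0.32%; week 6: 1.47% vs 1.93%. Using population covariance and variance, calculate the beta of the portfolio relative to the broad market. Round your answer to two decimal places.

r̄p = 1.0600%,  r̄m = 1.1333%
Cov = Σ(rp − r̄p)(rm − r̄m) / 6 = 0.9109
Var(rm) = Σ(rm − r̄m)² / 6 = 1.4440
β = Cov / Var = 0.9109 / 1.4440 = 0.6308

0.63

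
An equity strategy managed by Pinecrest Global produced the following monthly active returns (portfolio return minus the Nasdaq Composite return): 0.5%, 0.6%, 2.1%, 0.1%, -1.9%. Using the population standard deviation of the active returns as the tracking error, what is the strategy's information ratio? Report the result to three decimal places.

Mean return r̄ = 1.40 / 5 = 0.2800%
Population std dev = √[8.2480 / 5] = 1.2844%
IR = r̄ / tracking error = 0.2800 / 1.2844 = 0.2180

0.218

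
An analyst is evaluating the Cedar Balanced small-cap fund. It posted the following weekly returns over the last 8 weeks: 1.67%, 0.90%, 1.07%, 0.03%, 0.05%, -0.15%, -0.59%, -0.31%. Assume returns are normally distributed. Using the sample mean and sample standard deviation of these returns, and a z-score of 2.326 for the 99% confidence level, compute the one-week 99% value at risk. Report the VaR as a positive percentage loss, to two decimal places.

1.49

Mean return r̄ = 2.670 / 8 = 0.3338%
Sample std dev = √[4.3228 / 7] = 0.7858%
VaR = −(r̄ − z·σ) = −(0.3338 − 2.326 × 0.7858) = −(-1.4940) = 1.4940%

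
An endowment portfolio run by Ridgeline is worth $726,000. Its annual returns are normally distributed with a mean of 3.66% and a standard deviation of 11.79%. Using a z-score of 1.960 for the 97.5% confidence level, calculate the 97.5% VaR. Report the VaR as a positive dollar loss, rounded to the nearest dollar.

$141,195

Return at the 97.5% tail: μ − z·σ = 3.66% − 1.960 × 11.79% = 3.66 − 23.1084 = -19.4484%
VaR = −(-19.4484%) × $726,000 = 19.4484% × $726,000 = $141,195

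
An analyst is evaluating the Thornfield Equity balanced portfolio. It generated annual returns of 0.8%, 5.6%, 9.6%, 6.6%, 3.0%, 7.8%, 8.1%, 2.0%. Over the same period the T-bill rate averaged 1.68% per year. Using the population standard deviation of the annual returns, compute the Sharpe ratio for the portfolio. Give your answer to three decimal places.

1.265

r̄ = (0.8 + 5.6 + 9.6 + 6.6 + 3 + 7.8 + 8.1 + 2) / 8 = 43.50 / 8 = 5.4375%
Σ(r − r̄)² = (0.8 − 5.4375)² + (5.6 − 5.4375)² + (9.6 − 5.4375)² + … = 70.6388
population σ = √(70.6388 / 8) = √8.8299 = 2.9715%
Sharpe = (r̄ − rf) / σ = (5.4375 − 1.68) / 2.9715 = 3.7575 / 2.9715 = 1.2645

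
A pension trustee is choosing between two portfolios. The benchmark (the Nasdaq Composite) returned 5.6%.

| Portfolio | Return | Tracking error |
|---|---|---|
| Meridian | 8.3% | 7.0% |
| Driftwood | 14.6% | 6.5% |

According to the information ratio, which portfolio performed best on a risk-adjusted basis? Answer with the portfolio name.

Meridian: IR = (8.3% − 5.6%) / 7.0% = 0.386
Driftwood: IR = (14.6% − 5.6%) / 6.5% = 1.385
Highest: Driftwood (1.385).

Driftwood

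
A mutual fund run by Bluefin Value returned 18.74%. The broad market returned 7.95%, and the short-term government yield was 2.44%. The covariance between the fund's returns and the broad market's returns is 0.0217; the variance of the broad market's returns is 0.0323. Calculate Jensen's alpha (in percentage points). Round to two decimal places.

β = Cov / Var = 0.0217 / 0.0323 = 0.6718
E[R] = Rf + β(Rm − Rf) = 2.44% + 0.6718 × (7.95% − 2.44%) = 6.1416%
α = Rp − E[R] = 18.74% − 6.1416% = 12.5984

12.60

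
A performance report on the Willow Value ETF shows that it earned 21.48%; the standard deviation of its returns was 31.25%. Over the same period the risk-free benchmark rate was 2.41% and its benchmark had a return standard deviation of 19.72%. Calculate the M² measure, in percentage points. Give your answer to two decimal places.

Sharpe = (Rp − Rf) / σp = (21.48% − 2.41%) / 31.25% = 0.6102
M² = Rf + Sharpe × σm = 2.41% + 0.6102 × 19.72% = 14.4431%

14.44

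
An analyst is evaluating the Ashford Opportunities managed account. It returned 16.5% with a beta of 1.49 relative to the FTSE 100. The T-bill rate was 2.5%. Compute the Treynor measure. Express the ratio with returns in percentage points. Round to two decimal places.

9.40

Treynor = (Rp − Rf) / β = (16.5% − 2.5%) / 1.49 = 14.00 / 1.49 = 9.3960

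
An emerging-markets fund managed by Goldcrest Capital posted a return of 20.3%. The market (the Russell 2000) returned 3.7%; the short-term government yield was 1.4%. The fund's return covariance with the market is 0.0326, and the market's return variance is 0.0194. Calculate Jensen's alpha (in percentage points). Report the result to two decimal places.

β = Cov / Var = 0.0326 / 0.0194 = 1.6804
E[R] = Rf + β(Rm − Rf) = 1.4% + 1.6804 × (3.7% − 1.4%) = 5.2649%
α = Rp − E[R] = 20.3% − 5.2649% = 15.0351

15.04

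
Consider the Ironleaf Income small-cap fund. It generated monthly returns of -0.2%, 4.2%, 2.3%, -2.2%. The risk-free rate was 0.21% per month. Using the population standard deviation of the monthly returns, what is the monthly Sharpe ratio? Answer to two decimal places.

0.34

Mean return r̄ = 4.10 / 4 = 1.0250%
Population std dev = √[23.6075 / 4] = 2.4294%
Sharpe = (r̄ − rf) / σ = (1.0250 − 0.21) / 2.4294 = 0.8150 / 2.4294 = 0.3355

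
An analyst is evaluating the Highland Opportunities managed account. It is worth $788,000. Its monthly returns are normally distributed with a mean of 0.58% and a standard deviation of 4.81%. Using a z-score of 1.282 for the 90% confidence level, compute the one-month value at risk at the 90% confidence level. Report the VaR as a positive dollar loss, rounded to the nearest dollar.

Return at the 90% tail: μ − z·σ = 0.58% − 1.282 × 4.81% = 0.58 − 6.16642 = -5.58642%
VaR = −(-5.58642%) × $788,000 = 5.58642% × $788,000 = $44,021

$44,021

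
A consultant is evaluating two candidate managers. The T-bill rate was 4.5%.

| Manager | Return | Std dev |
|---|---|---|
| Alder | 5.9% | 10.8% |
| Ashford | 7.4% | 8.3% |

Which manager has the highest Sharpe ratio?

Alder: Sharpe ratio = (5.9% − 4.5%) / 10.8% = 0.130
Ashford: Sharpe ratio = (7.4% − 4.5%) / 8.3% = 0.349
Highest: Ashford (0.349).

Ashford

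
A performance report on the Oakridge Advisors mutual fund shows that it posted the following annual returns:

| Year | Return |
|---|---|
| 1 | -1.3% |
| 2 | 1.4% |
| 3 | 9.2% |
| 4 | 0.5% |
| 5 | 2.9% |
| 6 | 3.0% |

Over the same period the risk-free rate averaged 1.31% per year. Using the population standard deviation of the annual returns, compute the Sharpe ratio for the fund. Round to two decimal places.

μ = (-1.3 + 1.4 + 9.2 + 0.5 + 2.9 + 3) / 6 = 15.70 / 6 = 2.6167%
Σ(r − μ)² = (-1.3 − 2.6167)² + (1.4 − 2.6167)² + … = 64.8683
σ = √[64.8683 / 6] = 3.2881%
Sharpe = (μ − rf) / σ = (2.6167 − 1.31) / 3.2881 = 1.3067 / 3.2881 = 0.3974

0.40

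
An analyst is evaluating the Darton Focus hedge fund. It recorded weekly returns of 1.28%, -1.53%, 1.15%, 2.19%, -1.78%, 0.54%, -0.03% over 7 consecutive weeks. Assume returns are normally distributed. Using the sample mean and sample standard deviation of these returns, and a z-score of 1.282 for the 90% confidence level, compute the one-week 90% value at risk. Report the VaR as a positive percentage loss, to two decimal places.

Mean return r̄ = 1.820 / 7 = 0.2600%
Σ(r − r̄)² = 13.0856; sample σ = √(13.0856/6) = 1.4768%
VaR = −(r̄ − z·σ) = −(0.2600 − 1.282 × 1.4768) = −(-1.6333) = 1.6333%

1.63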